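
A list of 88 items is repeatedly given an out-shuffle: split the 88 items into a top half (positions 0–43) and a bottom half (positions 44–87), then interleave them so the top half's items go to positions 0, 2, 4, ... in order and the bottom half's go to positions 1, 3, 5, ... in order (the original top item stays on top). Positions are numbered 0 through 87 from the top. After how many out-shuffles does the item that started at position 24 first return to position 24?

Follow position 24 under repeated out-shuffles:
24 → 48 → 9 → 18 → 36 → 72 → 57 → 27 → ... → 24 (length 28)
It first returns after 28 out-shuffles.

28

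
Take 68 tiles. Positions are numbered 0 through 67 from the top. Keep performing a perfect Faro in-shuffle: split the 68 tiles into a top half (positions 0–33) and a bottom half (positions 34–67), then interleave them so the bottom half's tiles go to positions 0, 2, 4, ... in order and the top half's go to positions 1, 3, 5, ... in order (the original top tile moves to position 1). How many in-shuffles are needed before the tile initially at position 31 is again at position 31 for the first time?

Follow position 31 under repeated in-shuffles:
31 → 63 → 58 → 48 → 28 → 57 → 46 → 24 → ... → 31 (length 22)
It first returns after 22 in-shuffles.

22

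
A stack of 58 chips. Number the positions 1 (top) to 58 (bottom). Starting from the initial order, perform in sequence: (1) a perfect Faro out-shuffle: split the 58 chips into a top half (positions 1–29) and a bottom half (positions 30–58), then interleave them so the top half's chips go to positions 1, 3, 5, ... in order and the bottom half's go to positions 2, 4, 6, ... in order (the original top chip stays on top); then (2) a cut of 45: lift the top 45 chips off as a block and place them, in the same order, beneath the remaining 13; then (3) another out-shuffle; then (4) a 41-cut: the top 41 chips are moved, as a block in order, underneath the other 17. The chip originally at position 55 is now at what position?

Track the chip from position 55 forward through each operation:
  after op 1 (out-shuffle): 55 → 52
  after op 2 (cut 45): 52 → 7
  after op 3 (out-shuffle): 7 → 13
  after op 4 (cut 41): 13 → 30

30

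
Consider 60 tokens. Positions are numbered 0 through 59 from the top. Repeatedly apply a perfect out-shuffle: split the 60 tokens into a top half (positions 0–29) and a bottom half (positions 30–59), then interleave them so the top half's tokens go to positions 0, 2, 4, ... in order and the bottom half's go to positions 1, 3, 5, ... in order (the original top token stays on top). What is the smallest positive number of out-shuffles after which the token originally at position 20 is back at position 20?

58

Follow position 20 under repeated out-shuffles:
20 → 40 → 21 → 42 → 25 → 50 → 41 → 23 → ... → 20 (length 58)
It first returns after 58 out-shuffles.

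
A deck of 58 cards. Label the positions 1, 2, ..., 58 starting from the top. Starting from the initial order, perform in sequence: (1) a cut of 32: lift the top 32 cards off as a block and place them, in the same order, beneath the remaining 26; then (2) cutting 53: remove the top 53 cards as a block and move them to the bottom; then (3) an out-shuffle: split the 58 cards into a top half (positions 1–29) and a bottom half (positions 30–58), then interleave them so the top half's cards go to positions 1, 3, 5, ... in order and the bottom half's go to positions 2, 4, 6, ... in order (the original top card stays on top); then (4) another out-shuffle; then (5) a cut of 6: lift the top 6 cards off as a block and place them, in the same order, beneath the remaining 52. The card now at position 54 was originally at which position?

Undo the operations in reverse order, starting from position 54:
  undo op 5 (cut 6): 54 ← 2
  undo op 4 (out-shuffle, from bottom half): 2 ← 30
  undo op 3 (out-shuffle, from bottom half): 30 ← 44
  undo op 2 (cut 53): 44 ← 39
  undo op 1 (cut 32): 39 ← 13
So the card at position 54 came from original position 13.

13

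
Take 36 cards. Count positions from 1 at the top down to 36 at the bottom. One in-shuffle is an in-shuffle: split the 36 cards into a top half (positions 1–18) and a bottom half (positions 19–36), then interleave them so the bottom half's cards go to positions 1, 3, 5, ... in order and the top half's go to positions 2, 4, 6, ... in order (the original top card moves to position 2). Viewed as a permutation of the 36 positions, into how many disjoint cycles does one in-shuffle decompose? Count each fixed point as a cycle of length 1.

Trace each unvisited position around until it returns:
(1 2 4 8 16 32 ... len 36)
1 cycle in total.

1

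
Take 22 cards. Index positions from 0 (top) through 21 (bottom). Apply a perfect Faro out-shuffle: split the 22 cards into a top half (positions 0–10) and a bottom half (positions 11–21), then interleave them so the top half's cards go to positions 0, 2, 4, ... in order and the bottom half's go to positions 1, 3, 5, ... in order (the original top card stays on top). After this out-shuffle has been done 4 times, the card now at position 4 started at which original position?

Work backwards from position 4, undoing one out-shuffle at a time:
4 ← 2 ← 1 ← 11 ← 16
So the card now at position 4 started at position 16.

16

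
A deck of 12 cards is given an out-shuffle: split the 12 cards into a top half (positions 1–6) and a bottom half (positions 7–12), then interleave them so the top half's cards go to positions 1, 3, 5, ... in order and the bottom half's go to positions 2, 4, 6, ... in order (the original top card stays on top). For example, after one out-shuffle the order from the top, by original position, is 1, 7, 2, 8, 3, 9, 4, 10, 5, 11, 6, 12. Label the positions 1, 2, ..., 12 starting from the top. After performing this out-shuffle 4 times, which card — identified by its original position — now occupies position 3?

8

Work backwards from position 3, undoing one out-shuffle at a time:
3 ← 2 ← 7 ← 4 ← 8
So the card now at position 3 started at position 8.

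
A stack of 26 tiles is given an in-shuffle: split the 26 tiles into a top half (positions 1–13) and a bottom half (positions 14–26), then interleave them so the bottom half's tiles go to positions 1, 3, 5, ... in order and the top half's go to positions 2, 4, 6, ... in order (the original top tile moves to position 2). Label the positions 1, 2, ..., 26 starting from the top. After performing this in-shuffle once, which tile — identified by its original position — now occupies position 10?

Work backwards from position 10, undoing one in-shuffle at a time:
10 ← 5
So the tile now at position 10 started at position 5.

5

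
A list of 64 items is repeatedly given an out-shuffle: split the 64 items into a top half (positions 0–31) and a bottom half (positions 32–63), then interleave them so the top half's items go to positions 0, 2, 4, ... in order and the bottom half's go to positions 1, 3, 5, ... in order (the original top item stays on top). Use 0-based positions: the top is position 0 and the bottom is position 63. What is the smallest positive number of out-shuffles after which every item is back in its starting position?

6

The out-shuffle permutes the 64 positions with cycle lengths [1, 1, 2, 3, 3, 6, 6, 6, 6, 6, 6, 6, 6, 6].
Every item is home exactly when every cycle has completed a whole number of laps, i.e. after lcm(1, 2, 3, 6) = 6 out-shuffles.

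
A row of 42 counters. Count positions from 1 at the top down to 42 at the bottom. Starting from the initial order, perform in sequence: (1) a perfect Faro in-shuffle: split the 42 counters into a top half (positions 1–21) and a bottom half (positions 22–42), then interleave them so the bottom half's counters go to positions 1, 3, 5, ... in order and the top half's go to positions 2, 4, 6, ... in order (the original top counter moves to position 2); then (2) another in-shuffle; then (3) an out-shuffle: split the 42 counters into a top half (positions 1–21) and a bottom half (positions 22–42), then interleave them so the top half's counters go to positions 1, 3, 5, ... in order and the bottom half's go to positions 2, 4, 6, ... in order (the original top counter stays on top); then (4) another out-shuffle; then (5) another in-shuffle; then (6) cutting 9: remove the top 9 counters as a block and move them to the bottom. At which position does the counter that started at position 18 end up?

Track the counter from position 18 forward through each operation:
  after op 1 (in-shuffle): 18 → 36
  after op 2 (in-shuffle): 36 → 29
  after op 3 (out-shuffle): 29 → 16
  after op 4 (out-shuffle): 16 → 31
  after op 5 (in-shuffle): 31 → 19
  after op 6 (cut 9): 19 → 10

10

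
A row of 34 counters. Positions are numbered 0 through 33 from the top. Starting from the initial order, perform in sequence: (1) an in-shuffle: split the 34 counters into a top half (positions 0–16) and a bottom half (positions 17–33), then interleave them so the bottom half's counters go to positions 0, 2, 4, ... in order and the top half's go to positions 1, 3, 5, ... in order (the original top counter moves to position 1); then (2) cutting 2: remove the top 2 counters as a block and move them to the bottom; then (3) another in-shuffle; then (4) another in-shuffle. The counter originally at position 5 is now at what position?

Track the counter from position 5 forward through each operation:
  after op 1 (in-shuffle): 5 → 11
  after op 2 (cut 2): 11 → 9
  after op 3 (in-shuffle): 9 → 19
  after op 4 (in-shuffle): 19 → 4

4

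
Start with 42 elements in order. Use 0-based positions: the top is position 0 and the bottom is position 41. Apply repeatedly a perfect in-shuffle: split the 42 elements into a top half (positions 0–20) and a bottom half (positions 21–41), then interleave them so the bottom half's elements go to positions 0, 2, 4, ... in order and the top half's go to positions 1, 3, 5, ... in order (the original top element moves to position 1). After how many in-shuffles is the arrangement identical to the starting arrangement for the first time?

The in-shuffle permutes the 42 positions with cycle lengths [14, 14, 14].
Every element is home exactly when every cycle has completed a whole number of laps, i.e. after lcm(14) = 14 in-shuffles.

14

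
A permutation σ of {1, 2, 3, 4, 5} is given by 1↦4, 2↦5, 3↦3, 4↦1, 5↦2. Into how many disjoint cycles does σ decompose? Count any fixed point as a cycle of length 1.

Cycle decomposition: (1 4) (2 5) (3).
3 cycles.

3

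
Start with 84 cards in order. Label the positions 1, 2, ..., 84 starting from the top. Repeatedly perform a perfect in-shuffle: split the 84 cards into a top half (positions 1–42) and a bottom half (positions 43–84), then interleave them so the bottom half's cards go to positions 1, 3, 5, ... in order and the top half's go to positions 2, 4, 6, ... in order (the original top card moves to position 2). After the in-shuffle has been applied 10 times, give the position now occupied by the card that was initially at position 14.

56

Track the card's position through each in-shuffle:
14 → 28 → 56 → 27 → 54 → 23 → 46 → 7 → 14 → 28 → 56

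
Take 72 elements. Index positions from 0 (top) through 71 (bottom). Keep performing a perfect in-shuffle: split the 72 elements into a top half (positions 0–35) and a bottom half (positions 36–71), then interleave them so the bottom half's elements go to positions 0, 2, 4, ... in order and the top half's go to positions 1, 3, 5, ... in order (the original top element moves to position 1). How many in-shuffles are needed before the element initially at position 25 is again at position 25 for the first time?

Follow position 25 under repeated in-shuffles:
25 → 51 → 30 → 61 → 50 → 28 → 57 → 42 → 12 → 25
It first returns after 9 in-shuffles.

9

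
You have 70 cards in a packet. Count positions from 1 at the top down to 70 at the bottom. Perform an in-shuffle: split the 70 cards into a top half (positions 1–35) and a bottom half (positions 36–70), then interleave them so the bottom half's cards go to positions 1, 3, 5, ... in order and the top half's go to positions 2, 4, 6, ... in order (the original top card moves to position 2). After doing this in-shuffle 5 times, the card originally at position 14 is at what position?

Track the card's position through each in-shuffle:
14 → 28 → 56 → 41 → 11 → 22

22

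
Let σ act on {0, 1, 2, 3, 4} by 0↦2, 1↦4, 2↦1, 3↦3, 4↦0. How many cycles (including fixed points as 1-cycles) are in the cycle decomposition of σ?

Cycle decomposition: (0 2 1 4) (3).
2 cycles.

2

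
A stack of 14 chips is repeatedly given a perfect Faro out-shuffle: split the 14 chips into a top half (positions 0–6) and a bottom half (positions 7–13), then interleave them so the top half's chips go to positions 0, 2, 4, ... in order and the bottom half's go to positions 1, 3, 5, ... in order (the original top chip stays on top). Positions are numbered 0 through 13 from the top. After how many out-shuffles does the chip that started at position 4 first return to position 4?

Follow position 4 under repeated out-shuffles:
4 → 8 → 3 → 6 → 12 → 11 → 9 → 5 → 10 → 7 → 1 → 2 → 4
It first returns after 12 out-shuffles.

12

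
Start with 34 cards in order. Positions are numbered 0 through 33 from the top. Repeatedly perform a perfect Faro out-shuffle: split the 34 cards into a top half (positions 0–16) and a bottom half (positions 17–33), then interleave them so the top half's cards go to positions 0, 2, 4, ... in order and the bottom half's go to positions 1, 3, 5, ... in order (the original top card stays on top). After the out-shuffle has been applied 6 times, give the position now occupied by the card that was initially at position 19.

28

Track the card's position through each out-shuffle:
19 → 5 → 10 → 20 → 7 → 14 → 28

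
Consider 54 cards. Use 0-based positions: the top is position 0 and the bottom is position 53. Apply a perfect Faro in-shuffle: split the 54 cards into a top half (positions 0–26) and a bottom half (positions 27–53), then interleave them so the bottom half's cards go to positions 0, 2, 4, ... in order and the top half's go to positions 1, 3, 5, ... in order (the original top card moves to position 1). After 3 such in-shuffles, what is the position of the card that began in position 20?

Track the card's position through each in-shuffle:
20 → 41 → 28 → 2

2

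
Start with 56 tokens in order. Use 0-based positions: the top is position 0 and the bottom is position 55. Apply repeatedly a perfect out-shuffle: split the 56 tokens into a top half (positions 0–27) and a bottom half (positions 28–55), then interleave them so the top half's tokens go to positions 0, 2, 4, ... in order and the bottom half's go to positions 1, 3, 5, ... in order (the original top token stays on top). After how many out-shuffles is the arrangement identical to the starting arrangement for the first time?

20

The out-shuffle permutes the 56 positions with cycle lengths [1, 1, 4, 10, 20, 20].
Every token is home exactly when every cycle has completed a whole number of laps, i.e. after lcm(1, 4, 10, 20) = 20 out-shuffles.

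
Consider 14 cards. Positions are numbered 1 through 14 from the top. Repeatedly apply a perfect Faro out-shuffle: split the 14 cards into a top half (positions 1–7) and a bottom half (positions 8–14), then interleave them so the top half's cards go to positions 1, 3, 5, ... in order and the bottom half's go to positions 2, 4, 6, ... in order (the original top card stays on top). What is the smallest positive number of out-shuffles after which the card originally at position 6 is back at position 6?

12

Follow position 6 under repeated out-shuffles:
6 → 11 → 8 → 2 → 3 → 5 → 9 → 4 → 7 → 13 → 12 → 10 → 6
It first returns after 12 out-shuffles.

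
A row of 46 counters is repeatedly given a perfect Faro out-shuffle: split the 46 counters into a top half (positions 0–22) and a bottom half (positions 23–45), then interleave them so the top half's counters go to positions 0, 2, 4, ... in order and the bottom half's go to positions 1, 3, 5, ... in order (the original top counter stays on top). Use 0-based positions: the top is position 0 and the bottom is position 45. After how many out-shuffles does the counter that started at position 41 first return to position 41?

Follow position 41 under repeated out-shuffles:
41 → 37 → 29 → 13 → 26 → 7 → 14 → 28 → 11 → 22 → 44 → 43 → 41
It first returns after 12 out-shuffles.

12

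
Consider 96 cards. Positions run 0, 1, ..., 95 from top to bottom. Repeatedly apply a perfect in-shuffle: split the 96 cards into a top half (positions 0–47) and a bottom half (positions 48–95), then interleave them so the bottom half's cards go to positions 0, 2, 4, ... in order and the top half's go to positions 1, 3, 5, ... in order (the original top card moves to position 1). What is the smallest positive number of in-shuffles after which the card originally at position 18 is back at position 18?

Follow position 18 under repeated in-shuffles:
18 → 37 → 75 → 54 → 12 → 25 → 51 → 6 → ... → 18 (length 48)
It first returns after 48 in-shuffles.

48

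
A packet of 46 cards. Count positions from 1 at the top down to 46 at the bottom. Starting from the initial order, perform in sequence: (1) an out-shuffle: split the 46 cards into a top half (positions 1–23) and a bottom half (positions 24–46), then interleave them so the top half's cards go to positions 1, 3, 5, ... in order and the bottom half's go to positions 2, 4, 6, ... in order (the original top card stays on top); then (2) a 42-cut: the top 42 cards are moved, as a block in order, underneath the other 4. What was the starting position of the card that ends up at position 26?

Undo the operations in reverse order, starting from position 26:
  undo op 2 (cut 42): 26 ← 22
  undo op 1 (out-shuffle, from bottom half): 22 ← 34
So the card at position 26 came from original position 34.

34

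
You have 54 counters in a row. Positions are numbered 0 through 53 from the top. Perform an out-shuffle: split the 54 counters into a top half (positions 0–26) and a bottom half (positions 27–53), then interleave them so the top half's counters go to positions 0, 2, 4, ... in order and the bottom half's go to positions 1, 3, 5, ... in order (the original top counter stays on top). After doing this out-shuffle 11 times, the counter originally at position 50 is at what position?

Track the counter's position through each out-shuffle:
50 → 47 → 41 → 29 → 5 → 10 → 20 → 40 → 27 → 1 → 2 → 4

4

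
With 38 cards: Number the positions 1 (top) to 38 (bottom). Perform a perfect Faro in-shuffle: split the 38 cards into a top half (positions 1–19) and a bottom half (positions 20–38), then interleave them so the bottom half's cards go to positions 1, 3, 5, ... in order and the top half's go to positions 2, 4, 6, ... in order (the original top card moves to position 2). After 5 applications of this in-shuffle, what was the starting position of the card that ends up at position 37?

Work backwards from position 37, undoing one in-shuffle at a time:
37 ← 38 ← 19 ← 29 ← 34 ← 17
So the card now at position 37 started at position 17.

17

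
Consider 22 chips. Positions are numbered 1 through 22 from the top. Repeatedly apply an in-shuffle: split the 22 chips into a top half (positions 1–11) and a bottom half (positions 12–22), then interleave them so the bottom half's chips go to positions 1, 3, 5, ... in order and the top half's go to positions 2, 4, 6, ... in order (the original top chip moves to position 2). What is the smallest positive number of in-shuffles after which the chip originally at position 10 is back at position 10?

11

Follow position 10 under repeated in-shuffles:
10 → 20 → 17 → 11 → 22 → 21 → 19 → 15 → 7 → 14 → 5 → 10
It first returns after 11 in-shuffles.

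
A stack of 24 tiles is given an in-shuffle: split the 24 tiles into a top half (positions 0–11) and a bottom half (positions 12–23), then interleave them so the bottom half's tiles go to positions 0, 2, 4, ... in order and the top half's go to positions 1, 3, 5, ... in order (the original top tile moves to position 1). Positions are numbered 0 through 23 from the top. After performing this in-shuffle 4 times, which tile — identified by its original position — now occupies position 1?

Work backwards from position 1, undoing one in-shuffle at a time:
1 ← 0 ← 12 ← 18 ← 21
So the tile now at position 1 started at position 21.

21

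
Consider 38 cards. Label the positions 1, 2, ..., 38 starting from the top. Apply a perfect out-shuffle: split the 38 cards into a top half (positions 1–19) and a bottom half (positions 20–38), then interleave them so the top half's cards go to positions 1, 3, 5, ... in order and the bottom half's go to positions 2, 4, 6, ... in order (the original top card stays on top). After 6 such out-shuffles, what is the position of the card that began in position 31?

Track the card's position through each out-shuffle:
31 → 24 → 10 → 19 → 37 → 36 → 34

34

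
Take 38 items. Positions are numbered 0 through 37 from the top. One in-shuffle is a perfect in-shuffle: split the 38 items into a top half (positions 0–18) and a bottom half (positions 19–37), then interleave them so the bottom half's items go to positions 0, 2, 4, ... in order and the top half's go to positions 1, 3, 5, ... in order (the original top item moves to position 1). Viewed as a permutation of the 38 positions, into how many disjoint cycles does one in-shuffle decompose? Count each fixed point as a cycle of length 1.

4

Trace each unvisited position around until it returns:
(0 1 3 7 15 31 ... len 12) (2 5 11 23 8 17 ... len 12) (6 13 27 16 33 28 ... len 12) (12 25)
4 cycles in total.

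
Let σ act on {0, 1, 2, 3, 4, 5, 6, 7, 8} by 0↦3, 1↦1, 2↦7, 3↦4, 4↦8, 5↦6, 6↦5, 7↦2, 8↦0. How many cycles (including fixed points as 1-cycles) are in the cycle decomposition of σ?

4

Cycle decomposition: (0 3 4 8) (1) (2 7) (5 6).
4 cycles.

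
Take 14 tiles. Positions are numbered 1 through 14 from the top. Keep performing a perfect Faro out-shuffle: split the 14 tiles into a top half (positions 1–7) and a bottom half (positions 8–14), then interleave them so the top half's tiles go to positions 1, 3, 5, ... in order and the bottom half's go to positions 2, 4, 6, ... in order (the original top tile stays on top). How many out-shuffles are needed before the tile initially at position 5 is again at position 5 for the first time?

12

Follow position 5 under repeated out-shuffles:
5 → 9 → 4 → 7 → 13 → 12 → 10 → 6 → 11 → 8 → 2 → 3 → 5
It first returns after 12 out-shuffles.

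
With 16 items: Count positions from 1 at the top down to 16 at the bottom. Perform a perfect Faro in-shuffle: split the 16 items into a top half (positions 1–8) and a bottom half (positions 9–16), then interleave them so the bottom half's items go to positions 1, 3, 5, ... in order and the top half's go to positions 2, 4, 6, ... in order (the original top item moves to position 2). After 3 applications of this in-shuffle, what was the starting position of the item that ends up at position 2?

13

Work backwards from position 2, undoing one in-shuffle at a time:
2 ← 1 ← 9 ← 13
So the item now at position 2 started at position 13.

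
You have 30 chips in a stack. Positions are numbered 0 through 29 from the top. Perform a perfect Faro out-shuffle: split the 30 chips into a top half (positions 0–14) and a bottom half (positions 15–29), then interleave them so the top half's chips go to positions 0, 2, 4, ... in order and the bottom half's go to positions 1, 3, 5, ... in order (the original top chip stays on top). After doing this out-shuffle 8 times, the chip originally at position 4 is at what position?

Track the chip's position through each out-shuffle:
4 → 8 → 16 → 3 → 6 → 12 → 24 → 19 → 9

9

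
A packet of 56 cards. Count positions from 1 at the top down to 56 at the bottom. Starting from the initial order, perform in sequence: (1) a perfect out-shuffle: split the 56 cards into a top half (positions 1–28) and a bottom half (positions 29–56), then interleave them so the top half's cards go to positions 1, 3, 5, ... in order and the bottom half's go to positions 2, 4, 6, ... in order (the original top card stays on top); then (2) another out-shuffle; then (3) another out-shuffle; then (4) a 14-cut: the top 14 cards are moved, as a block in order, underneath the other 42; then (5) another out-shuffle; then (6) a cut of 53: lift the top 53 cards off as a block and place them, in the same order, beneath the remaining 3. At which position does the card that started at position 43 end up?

Track the card from position 43 forward through each operation:
  after op 1 (out-shuffle): 43 → 30
  after op 2 (out-shuffle): 30 → 4
  after op 3 (out-shuffle): 4 → 7
  after op 4 (cut 14): 7 → 49
  after op 5 (out-shuffle): 49 → 42
  after op 6 (cut 53): 42 → 45

45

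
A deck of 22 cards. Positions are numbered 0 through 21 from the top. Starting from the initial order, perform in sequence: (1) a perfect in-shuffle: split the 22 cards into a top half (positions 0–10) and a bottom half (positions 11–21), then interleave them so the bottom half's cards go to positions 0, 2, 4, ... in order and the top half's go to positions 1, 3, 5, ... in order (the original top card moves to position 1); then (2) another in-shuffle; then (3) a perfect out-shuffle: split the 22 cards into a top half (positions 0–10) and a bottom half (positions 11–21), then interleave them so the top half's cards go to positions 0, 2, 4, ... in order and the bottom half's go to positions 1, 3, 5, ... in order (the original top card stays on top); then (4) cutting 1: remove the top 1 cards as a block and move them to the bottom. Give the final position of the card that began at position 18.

Track the card from position 18 forward through each operation:
  after op 1 (in-shuffle): 18 → 14
  after op 2 (in-shuffle): 14 → 6
  after op 3 (out-shuffle): 6 → 12
  after op 4 (cut 1): 12 → 11

11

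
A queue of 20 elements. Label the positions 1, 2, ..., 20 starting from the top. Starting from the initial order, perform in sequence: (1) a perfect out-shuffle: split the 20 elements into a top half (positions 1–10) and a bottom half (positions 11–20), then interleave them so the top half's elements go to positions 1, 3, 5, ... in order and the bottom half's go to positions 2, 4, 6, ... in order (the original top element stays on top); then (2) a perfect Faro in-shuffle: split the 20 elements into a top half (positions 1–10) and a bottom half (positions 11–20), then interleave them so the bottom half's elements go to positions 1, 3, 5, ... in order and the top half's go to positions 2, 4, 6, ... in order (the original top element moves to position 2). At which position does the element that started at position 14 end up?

16

Track the element from position 14 forward through each operation:
  after op 1 (out-shuffle): 14 → 8
  after op 2 (in-shuffle): 8 → 16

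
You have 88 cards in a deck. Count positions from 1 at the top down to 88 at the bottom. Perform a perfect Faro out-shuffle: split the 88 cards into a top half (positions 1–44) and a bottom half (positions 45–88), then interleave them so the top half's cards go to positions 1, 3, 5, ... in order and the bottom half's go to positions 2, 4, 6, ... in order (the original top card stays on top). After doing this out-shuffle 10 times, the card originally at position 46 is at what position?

58

Track the card's position through each out-shuffle:
46 → 4 → 7 → 13 → 25 → 49 → 10 → 19 → 37 → 73 → 58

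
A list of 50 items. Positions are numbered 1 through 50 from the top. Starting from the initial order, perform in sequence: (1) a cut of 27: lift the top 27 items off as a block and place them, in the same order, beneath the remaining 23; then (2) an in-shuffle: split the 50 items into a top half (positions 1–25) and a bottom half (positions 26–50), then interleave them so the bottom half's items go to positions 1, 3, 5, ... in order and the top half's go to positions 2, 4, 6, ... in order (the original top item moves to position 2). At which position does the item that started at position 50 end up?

Track the item from position 50 forward through each operation:
  after op 1 (cut 27): 50 → 23
  after op 2 (in-shuffle): 23 → 46

46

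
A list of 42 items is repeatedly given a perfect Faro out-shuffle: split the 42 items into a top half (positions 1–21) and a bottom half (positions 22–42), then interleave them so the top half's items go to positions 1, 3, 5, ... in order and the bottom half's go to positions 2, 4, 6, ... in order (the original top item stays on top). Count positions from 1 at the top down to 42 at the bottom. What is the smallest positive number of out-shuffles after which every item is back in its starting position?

20

The out-shuffle permutes the 42 positions with cycle lengths [1, 1, 20, 20].
Every item is home exactly when every cycle has completed a whole number of laps, i.e. after lcm(1, 20) = 20 out-shuffles.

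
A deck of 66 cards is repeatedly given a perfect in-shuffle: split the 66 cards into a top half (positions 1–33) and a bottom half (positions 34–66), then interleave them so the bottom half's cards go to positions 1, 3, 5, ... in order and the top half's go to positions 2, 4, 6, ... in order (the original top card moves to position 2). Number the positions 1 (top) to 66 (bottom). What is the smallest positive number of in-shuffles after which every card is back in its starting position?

The in-shuffle permutes the 66 positions with cycle lengths [66].
Every card is home exactly when every cycle has completed a whole number of laps, i.e. after lcm(66) = 66 in-shuffles.

66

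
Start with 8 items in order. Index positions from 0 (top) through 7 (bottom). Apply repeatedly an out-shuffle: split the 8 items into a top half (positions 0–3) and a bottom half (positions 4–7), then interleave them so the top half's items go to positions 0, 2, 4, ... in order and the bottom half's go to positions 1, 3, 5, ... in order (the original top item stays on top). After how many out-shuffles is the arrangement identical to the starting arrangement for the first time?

The out-shuffle permutes the 8 positions with cycle lengths [1, 1, 3, 3].
Every item is home exactly when every cycle has completed a whole number of laps, i.e. after lcm(1, 3) = 3 out-shuffles.

3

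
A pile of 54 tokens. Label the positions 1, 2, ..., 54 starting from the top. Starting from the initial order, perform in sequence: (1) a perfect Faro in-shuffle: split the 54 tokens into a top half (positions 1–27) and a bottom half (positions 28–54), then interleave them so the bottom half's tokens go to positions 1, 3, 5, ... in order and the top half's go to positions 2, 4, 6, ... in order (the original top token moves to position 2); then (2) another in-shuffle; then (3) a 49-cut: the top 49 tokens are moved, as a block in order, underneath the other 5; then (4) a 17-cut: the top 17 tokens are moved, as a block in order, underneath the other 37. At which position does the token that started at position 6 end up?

12

Track the token from position 6 forward through each operation:
  after op 1 (in-shuffle): 6 → 12
  after op 2 (in-shuffle): 12 → 24
  after op 3 (cut 49): 24 → 29
  after op 4 (cut 17): 29 → 12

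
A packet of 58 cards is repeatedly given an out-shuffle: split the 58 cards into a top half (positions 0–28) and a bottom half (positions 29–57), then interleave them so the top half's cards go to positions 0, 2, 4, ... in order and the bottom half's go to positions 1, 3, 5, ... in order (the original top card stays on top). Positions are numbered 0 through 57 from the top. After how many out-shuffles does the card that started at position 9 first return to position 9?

18

Follow position 9 under repeated out-shuffles:
9 → 18 → 36 → 15 → 30 → 3 → 6 → 12 → 24 → 48 → 39 → 21 → 42 → 27 → 54 → 51 → 45 → 33 → 9
It first returns after 18 out-shuffles.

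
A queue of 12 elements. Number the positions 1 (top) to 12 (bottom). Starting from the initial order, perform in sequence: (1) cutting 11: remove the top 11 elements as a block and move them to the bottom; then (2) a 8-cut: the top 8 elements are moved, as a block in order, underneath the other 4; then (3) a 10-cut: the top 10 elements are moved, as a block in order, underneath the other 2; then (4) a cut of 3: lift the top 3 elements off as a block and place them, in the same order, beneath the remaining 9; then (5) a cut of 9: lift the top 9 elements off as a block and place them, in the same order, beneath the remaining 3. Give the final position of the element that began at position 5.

12

Track the element from position 5 forward through each operation:
  after op 1 (cut 11): 5 → 6
  after op 2 (cut 8): 6 → 10
  after op 3 (cut 10): 10 → 12
  after op 4 (cut 3): 12 → 9
  after op 5 (cut 9): 9 → 12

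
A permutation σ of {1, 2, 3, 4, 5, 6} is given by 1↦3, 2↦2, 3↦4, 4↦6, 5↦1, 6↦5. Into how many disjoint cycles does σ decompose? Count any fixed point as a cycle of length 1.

2

Cycle decomposition: (1 3 4 6 5) (2).
2 cycles.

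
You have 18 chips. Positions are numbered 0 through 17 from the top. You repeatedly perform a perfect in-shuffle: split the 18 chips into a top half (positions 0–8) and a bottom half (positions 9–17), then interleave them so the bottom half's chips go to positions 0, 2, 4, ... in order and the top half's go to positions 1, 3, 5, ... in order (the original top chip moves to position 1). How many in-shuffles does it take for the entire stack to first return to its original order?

The in-shuffle permutes the 18 positions with cycle lengths [18].
Every chip is home exactly when every cycle has completed a whole number of laps, i.e. after lcm(18) = 18 in-shuffles.

18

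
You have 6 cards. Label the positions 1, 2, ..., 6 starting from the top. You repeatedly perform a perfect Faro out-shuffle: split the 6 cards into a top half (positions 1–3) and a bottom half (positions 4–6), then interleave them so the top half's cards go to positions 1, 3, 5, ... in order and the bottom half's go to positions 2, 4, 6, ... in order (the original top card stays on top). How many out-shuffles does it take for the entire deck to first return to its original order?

4

The out-shuffle permutes the 6 positions with cycle lengths [1, 1, 4].
Every card is home exactly when every cycle has completed a whole number of laps, i.e. after lcm(1, 4) = 4 out-shuffles.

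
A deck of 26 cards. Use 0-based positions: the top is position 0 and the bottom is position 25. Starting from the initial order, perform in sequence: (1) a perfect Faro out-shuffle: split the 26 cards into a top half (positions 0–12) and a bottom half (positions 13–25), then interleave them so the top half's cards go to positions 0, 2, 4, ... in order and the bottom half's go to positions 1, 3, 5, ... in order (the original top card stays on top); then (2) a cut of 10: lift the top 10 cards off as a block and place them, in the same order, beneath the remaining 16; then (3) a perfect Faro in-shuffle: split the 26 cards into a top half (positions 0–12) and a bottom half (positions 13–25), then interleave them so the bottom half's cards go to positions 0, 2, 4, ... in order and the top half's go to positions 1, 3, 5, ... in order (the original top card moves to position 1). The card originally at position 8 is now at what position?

13

Track the card from position 8 forward through each operation:
  after op 1 (out-shuffle): 8 → 16
  after op 2 (cut 10): 16 → 6
  after op 3 (in-shuffle): 6 → 13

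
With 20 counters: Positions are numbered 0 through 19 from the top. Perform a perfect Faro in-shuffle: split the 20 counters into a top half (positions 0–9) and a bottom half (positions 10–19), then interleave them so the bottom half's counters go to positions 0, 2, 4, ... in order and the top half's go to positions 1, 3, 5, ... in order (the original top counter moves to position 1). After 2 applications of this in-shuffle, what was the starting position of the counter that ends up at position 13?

Work backwards from position 13, undoing one in-shuffle at a time:
13 ← 6 ← 13
So the counter now at position 13 started at position 13.

13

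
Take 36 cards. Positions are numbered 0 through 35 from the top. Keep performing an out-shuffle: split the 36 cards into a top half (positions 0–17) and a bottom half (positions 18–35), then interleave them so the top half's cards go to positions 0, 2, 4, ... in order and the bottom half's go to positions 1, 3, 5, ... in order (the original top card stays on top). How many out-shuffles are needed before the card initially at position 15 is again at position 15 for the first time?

3

Follow position 15 under repeated out-shuffles:
15 → 30 → 25 → 15
It first returns after 3 out-shuffles.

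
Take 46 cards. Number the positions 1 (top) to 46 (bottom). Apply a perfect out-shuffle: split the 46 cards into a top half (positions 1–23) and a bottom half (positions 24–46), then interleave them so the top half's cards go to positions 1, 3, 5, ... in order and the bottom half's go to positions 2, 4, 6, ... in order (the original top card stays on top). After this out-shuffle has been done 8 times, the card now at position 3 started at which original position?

33

Work backwards from position 3, undoing one out-shuffle at a time:
3 ← 2 ← 24 ← 35 ← 18 ← 32 ← 39 ← 20 ← 33
So the card now at position 3 started at position 33.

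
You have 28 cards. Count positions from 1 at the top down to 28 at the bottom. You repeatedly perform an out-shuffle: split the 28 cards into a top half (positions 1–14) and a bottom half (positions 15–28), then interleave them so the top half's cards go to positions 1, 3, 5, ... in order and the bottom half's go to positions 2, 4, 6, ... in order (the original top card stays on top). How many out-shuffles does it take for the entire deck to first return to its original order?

18

The out-shuffle permutes the 28 positions with cycle lengths [1, 1, 2, 6, 18].
Every card is home exactly when every cycle has completed a whole number of laps, i.e. after lcm(1, 2, 6, 18) = 18 out-shuffles.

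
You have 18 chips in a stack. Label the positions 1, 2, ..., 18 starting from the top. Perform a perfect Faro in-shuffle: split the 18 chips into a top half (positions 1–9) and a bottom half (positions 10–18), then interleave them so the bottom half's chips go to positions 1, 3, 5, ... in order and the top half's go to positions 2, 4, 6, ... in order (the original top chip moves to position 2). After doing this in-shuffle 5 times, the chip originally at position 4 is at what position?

14

Track the chip's position through each in-shuffle:
4 → 8 → 16 → 13 → 7 → 14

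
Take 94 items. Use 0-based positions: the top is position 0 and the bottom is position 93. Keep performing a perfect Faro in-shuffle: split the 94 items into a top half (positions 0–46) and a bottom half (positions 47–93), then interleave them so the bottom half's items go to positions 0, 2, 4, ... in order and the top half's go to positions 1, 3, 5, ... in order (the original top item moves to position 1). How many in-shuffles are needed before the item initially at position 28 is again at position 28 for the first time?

36

Follow position 28 under repeated in-shuffles:
28 → 57 → 20 → 41 → 83 → 72 → 50 → 6 → ... → 28 (length 36)
It first returns after 36 in-shuffles.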